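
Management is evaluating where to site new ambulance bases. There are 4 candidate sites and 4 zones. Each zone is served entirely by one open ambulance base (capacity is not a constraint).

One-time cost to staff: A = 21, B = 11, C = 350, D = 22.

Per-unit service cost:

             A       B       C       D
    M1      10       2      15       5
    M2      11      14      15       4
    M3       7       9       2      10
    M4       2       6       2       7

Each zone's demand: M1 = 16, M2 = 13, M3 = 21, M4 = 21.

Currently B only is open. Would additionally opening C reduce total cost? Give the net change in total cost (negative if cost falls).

No — net change +119 (cost rises by 119).

Current service cost with {B}: 529.
Adding C: each zone re-picks its cheapest; new service cost 298, saving 231.
Extra fixed cost: 350. Net change = 350 − 231 = 119.
(Totals: 540 → 659.)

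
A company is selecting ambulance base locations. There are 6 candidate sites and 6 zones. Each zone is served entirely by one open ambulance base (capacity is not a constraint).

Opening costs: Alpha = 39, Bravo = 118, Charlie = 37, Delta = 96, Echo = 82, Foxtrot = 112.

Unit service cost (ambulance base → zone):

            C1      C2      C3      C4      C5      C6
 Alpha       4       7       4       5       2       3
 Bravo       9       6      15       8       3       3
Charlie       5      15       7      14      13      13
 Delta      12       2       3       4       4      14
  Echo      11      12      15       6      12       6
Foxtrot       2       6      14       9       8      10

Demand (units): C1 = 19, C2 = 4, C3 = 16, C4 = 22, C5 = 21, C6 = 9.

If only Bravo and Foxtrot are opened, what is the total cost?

Each zone is assigned to its cheapest site among the open ones.
{Bravo, Foxtrot}: C1→Foxtrot 2·19=38, C2→Bravo 6·4=24, C3→Foxtrot 14·16=224, C4→Bravo 8·22=176, C5→Bravo 3·21=63, C6→Bravo 3·9=27. Service 552; fixed 230; total 782.

Total cost: 782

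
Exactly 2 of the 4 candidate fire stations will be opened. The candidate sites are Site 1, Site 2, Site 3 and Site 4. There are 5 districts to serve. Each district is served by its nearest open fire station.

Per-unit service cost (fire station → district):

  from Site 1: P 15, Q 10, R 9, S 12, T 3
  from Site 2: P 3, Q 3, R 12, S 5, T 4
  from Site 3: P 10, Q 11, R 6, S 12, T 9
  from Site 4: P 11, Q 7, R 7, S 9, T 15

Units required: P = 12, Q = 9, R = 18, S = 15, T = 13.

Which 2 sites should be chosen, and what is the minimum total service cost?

Choose Site 2 and Site 3; total service cost 298.

With exactly 2 open, each district uses its cheapest among the chosen.
{Site 2, Site 3}: P→Site 2 3·12=36, Q→Site 2 3·9=27, R→Site 3 6·18=108, S→Site 2 5·15=75, T→Site 2 4·13=52. Service cost 298.
{Site 2, Site 4}: service cost 316
{Site 1, Site 2}: service cost 339
Among all 6 size-2 choices, {Site 2, Site 3} is lowest.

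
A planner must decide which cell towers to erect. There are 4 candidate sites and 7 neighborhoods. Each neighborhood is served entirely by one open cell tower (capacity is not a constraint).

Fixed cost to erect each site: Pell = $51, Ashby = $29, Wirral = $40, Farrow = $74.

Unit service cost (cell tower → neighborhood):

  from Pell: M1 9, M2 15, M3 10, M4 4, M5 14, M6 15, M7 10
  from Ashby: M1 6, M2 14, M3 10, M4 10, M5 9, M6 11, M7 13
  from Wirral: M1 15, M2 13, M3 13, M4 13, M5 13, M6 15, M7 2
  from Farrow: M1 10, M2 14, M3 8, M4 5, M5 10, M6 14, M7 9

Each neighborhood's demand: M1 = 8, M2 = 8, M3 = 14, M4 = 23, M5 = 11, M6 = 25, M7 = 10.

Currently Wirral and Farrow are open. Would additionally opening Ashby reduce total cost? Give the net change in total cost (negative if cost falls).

Current service cost with {Wirral, Farrow}: 891.
Adding Ashby: each neighborhood re-picks its cheapest; new service cost 773, saving 118.
Extra fixed cost: 29. Net change = 29 − 118 = -89.
(Totals: 1005 → 916.)

Yes — net change −89 (cost falls by 89).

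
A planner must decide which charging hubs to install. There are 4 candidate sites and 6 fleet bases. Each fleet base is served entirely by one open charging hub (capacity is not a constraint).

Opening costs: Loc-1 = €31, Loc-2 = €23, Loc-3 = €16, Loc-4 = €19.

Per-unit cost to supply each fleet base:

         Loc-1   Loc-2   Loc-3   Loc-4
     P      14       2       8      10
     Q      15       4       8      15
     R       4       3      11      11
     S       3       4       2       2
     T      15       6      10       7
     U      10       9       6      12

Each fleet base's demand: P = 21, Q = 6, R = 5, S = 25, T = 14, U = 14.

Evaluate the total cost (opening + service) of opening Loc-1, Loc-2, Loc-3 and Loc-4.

Total cost: 388

Each fleet base is assigned to its cheapest site among the open ones.
{Loc-1, Loc-2, Loc-3, Loc-4}: P→Loc-2 2·21=42, Q→Loc-2 4·6=24, R→Loc-2 3·5=15, S→Loc-3 2·25=50, T→Loc-2 6·14=84, U→Loc-3 6·14=84. Service 299; fixed 89; total 388.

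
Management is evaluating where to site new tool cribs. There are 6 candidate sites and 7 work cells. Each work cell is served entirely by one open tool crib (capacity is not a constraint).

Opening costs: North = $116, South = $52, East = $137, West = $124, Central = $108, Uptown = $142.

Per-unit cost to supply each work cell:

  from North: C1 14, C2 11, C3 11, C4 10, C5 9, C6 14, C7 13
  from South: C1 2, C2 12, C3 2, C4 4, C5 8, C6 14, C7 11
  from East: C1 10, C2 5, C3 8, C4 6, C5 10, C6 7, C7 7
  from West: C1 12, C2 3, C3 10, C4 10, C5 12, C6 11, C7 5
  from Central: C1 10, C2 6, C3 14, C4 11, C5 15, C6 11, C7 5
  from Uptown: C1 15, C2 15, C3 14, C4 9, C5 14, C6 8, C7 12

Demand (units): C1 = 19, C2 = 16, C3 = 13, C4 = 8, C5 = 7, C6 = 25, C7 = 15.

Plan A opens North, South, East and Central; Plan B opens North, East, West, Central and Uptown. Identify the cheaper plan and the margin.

Plan A: {North, South, East, Central}: C1→South 2·19=38, C2→East 5·16=80, C3→South 2·13=26, C4→South 4·8=32, C5→South 8·7=56, C6→East 7·25=175, C7→Central 5·15=75. Service 482; fixed 413; total 895.
Plan B: {North, East, West, Central, Uptown}: C1→East 10·19=190, C2→West 3·16=48, C3→East 8·13=104, C4→East 6·8=48, C5→North 9·7=63, C6→East 7·25=175, C7→West 5·15=75. Service 703; fixed 627; total 1330.
Difference: |895 − 1330| = 435.

Plan A is cheaper by 435.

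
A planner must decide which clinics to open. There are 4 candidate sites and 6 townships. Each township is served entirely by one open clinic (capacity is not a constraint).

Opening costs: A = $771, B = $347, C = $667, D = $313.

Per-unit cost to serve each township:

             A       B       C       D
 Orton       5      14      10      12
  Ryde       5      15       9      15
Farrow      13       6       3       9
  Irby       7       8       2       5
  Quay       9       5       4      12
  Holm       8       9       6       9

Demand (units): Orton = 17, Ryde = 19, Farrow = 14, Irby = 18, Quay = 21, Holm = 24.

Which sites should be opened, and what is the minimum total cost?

For any fixed open set, each township goes to its cheapest open site; total = fixed + service.
{C}: Orton→C 10·17=170, Ryde→C 9·19=171, Farrow→C 3·14=42, Irby→C 2·18=36, Quay→C 4·21=84, Holm→C 6·24=144. Service 647; fixed 667; total 1314.
{B}: service 1072 + fixed 347 = 1419
{D}: service 1173 + fixed 313 = 1486
{A, B, C, D}: service 486 + fixed 2098 = 2584
No other subset beats 1314.

Open C only; minimum total cost 1314.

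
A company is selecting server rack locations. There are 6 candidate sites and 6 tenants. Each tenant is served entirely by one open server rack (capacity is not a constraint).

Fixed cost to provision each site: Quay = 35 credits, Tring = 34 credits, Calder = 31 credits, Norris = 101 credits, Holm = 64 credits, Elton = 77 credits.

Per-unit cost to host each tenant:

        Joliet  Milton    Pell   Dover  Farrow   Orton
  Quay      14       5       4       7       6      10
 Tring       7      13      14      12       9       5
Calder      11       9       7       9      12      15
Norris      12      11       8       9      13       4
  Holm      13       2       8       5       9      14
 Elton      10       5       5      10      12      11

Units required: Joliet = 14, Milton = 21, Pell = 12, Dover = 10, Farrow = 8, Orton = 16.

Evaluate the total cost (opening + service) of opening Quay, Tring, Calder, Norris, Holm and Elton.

Total cost: 692

Each tenant is assigned to its cheapest site among the open ones.
{Quay, Tring, Calder, Norris, Holm, Elton}: Joliet→Tring 7·14=98, Milton→Holm 2·21=42, Pell→Quay 4·12=48, Dover→Holm 5·10=50, Farrow→Quay 6·8=48, Orton→Norris 4·16=64. Service 350; fixed 342; total 692.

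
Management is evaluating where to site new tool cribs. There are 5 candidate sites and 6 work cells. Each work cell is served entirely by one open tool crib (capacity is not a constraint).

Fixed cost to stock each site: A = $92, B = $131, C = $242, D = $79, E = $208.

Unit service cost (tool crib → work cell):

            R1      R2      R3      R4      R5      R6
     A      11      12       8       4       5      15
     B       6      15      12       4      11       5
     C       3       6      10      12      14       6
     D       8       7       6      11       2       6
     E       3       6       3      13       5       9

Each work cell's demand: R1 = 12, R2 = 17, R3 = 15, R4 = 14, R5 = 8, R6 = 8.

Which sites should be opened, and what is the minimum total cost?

For any fixed open set, each work cell goes to its cheapest open site; total = fixed + service.
{A, D}: R1→D 8·12=96, R2→D 7·17=119, R3→D 6·15=90, R4→A 4·14=56, R5→D 2·8=16, R6→D 6·8=48. Service 425; fixed 171; total 596.
{D}: R1→D 8·12=96, R2→D 7·17=119, R3→D 6·15=90, R4→D 11·14=154, R5→D 2·8=16, R6→D 6·8=48. Service 523; fixed 79; total 602.
{B, D}: service 393 + fixed 210 = 603
{A, B, C, D, E}: service 295 + fixed 752 = 1047
No other subset beats 596.

Open A and D; minimum total cost 596.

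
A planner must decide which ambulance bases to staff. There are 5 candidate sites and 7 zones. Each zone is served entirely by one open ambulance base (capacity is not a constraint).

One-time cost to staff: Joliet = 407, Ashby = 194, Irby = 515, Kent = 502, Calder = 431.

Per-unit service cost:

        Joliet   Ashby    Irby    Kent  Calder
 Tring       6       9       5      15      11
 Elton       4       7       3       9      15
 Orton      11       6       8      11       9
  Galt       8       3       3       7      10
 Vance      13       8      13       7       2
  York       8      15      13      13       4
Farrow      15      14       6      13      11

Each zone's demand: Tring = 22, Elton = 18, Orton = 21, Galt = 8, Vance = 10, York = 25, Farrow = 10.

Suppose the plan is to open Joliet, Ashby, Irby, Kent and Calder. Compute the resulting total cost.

Total cost: 2543

Each zone is assigned to its cheapest site among the open ones.
{Joliet, Ashby, Irby, Kent, Calder}: Tring→Irby 5·22=110, Elton→Irby 3·18=54, Orton→Ashby 6·21=126, Galt→Ashby 3·8=24, Vance→Calder 2·10=20, York→Calder 4·25=100, Farrow→Irby 6·10=60. Service 494; fixed 2049; total 2543.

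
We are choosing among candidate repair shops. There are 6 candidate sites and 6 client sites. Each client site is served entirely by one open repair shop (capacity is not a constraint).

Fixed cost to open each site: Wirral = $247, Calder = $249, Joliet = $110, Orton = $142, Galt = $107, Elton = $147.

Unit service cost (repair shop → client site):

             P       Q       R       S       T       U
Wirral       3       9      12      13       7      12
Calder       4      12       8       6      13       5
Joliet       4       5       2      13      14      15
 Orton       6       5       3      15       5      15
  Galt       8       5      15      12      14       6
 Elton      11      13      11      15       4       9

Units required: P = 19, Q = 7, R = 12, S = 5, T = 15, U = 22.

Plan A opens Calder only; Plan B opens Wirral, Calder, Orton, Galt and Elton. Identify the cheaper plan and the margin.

Plan A is cheaper by 380.

Plan A: {Calder}: P→Calder 4·19=76, Q→Calder 12·7=84, R→Calder 8·12=96, S→Calder 6·5=30, T→Calder 13·15=195, U→Calder 5·22=110. Service 591; fixed 249; total 840.
Plan B: {Wirral, Calder, Orton, Galt, Elton}: P→Wirral 3·19=57, Q→Orton 5·7=35, R→Orton 3·12=36, S→Calder 6·5=30, T→Elton 4·15=60, U→Calder 5·22=110. Service 328; fixed 892; total 1220.
Difference: |840 − 1220| = 380.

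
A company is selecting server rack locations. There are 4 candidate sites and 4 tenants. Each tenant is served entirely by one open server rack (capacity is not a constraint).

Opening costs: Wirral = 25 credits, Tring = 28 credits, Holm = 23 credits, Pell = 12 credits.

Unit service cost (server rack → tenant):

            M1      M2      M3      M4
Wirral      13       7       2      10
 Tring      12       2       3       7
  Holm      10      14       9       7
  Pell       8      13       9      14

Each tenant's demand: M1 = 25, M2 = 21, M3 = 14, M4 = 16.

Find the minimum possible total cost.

Minimum total cost: 436

For any fixed open set, each tenant goes to its cheapest open site; total = fixed + service.
{Tring, Pell}: M1→Pell 8·25=200, M2→Tring 2·21=42, M3→Tring 3·14=42, M4→Tring 7·16=112. Service 396; fixed 40; total 436.
{Wirral, Tring, Pell}: service 382 + fixed 65 = 447
{Tring, Holm, Pell}: service 396 + fixed 63 = 459
{Wirral, Tring, Holm, Pell}: M1→Pell 8·25=200, M2→Tring 2·21=42, M3→Wirral 2·14=28, M4→Tring 7·16=112. Service 382; fixed 88; total 470.
No other subset beats 436.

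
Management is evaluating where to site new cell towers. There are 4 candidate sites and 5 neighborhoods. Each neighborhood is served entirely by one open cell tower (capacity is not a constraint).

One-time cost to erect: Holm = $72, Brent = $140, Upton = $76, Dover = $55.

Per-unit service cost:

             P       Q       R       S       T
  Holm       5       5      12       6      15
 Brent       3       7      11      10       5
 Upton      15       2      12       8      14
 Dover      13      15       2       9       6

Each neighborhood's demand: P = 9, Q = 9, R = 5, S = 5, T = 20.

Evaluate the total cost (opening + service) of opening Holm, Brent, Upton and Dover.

Each neighborhood is assigned to its cheapest site among the open ones.
{Holm, Brent, Upton, Dover}: P→Brent 3·9=27, Q→Upton 2·9=18, R→Dover 2·5=10, S→Holm 6·5=30, T→Brent 5·20=100. Service 185; fixed 343; total 528.

Total cost: 528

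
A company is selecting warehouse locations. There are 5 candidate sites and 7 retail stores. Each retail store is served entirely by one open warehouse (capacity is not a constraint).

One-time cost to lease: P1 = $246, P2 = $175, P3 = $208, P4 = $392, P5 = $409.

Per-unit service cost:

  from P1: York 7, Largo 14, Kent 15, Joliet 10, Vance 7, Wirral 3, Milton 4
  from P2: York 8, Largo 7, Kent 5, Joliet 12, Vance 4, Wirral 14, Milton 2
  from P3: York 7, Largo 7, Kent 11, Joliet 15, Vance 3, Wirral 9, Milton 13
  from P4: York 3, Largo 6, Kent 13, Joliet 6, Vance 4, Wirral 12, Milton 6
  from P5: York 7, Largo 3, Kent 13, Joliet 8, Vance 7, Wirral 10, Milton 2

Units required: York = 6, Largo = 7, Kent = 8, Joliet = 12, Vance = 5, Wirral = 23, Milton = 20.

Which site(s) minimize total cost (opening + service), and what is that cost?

Open P1 and P2; minimum total cost 801.

For any fixed open set, each retail store goes to its cheapest open site; total = fixed + service.
{P1, P2}: York→P1 7·6=42, Largo→P2 7·7=49, Kent→P2 5·8=40, Joliet→P1 10·12=120, Vance→P2 4·5=20, Wirral→P1 3·23=69, Milton→P2 2·20=40. Service 380; fixed 421; total 801.
{P1}: York→P1 7·6=42, Largo→P1 14·7=98, Kent→P1 15·8=120, Joliet→P1 10·12=120, Vance→P1 7·5=35, Wirral→P1 3·23=69, Milton→P1 4·20=80. Service 564; fixed 246; total 810.
{P2}: service 663 + fixed 175 = 838
{P1, P2, P3, P4, P5}: service 275 + fixed 1430 = 1705
No other subset beats 801.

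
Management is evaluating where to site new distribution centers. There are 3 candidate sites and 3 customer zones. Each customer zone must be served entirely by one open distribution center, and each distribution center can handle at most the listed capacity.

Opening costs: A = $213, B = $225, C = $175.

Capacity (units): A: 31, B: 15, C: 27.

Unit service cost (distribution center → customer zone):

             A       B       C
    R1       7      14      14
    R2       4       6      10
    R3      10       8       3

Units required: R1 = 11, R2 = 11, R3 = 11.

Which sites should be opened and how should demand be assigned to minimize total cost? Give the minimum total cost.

Minimum total cost: 542

Open {A, C}: R1→A 7·11=77, R2→A 4·11=44, R3→C 3·11=33.
Loads: A carries 22/31, C carries 11/27. Service 154; fixed 388; total 542.
Next best feasible plan costs 608.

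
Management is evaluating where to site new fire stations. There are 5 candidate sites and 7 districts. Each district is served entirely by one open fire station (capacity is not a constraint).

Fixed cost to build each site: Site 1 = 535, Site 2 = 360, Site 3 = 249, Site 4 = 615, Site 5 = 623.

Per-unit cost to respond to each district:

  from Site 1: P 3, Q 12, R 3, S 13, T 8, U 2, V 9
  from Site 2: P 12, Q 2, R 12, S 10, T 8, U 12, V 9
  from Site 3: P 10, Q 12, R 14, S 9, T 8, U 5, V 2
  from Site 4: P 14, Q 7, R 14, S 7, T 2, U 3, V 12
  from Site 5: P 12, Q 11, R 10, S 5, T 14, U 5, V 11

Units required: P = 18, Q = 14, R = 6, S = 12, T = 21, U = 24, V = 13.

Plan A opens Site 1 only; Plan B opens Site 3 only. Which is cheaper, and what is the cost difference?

Plan A: {Site 1}: P→Site 1 3·18=54, Q→Site 1 12·14=168, R→Site 1 3·6=18, S→Site 1 13·12=156, T→Site 1 8·21=168, U→Site 1 2·24=48, V→Site 1 9·13=117. Service 729; fixed 535; total 1264.
Plan B: {Site 3}: P→Site 3 10·18=180, Q→Site 3 12·14=168, R→Site 3 14·6=84, S→Site 3 9·12=108, T→Site 3 8·21=168, U→Site 3 5·24=120, V→Site 3 2·13=26. Service 854; fixed 249; total 1103.
Difference: |1264 − 1103| = 161.

Plan B is cheaper by 161.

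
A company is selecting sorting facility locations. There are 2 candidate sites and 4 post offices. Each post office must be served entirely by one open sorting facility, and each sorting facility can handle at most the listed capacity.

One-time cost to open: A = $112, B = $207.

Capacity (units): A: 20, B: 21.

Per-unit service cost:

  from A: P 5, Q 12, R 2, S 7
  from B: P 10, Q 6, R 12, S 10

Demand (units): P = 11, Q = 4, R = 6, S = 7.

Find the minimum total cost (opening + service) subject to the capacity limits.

Minimum total cost: 480

Open {A, B}: P→A 5·11=55, Q→B 6·4=24, R→A 2·6=12, S→B 10·7=70.
Loads: A carries 17/20, B carries 11/21. Service 161; fixed 319; total 480.
Next best feasible plan costs 514.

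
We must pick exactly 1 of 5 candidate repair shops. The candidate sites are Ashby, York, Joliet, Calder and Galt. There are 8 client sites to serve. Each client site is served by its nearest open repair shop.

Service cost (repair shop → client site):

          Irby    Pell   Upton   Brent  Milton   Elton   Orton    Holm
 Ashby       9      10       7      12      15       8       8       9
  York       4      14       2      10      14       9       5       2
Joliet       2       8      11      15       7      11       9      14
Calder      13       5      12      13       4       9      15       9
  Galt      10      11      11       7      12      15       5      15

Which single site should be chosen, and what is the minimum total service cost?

With exactly 1 open, each client site uses its cheapest among the chosen.
{York}: Irby→York 4, Pell→York 14, Upton→York 2, Brent→York 10, Milton→York 14, Elton→York 9, Orton→York 5, Holm→York 2. Service cost 60.
{Joliet}: service cost 77
{Ashby}: service cost 78
Among all 5 size-1 choices, {York} is lowest.

Choose York only; total service cost 60.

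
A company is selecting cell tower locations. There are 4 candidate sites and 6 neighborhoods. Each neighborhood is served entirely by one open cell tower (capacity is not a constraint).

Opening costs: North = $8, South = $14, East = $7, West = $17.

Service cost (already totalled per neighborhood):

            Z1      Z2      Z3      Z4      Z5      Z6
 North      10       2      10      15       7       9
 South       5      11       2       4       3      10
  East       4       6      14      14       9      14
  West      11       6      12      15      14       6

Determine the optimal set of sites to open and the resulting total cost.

For any fixed open set, each neighborhood goes to its cheapest open site; total = fixed + service.
{North, South}: Z1→South 5, Z2→North 2, Z3→South 2, Z4→South 4, Z5→South 3, Z6→North 9. Service 25; fixed 22; total 47.
{South}: Z1→South 5, Z2→South 11, Z3→South 2, Z4→South 4, Z5→South 3, Z6→South 10. Service 35; fixed 14; total 49.
{South, East}: Z1→East 4, Z2→East 6, Z3→South 2, Z4→South 4, Z5→South 3, Z6→South 10. Service 29; fixed 21; total 50.
{North, South, East, West}: Z1→East 4, Z2→North 2, Z3→South 2, Z4→South 4, Z5→South 3, Z6→West 6. Service 21; fixed 46; total 67.
No other subset beats 47.

Open North and South; minimum total cost 47.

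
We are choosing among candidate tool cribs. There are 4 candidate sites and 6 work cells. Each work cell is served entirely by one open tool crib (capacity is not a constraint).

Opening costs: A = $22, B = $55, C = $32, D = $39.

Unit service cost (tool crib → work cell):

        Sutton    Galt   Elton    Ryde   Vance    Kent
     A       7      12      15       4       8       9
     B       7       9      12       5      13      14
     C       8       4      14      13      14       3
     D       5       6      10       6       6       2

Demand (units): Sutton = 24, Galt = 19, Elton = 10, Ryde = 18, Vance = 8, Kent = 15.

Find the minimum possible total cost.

For any fixed open set, each work cell goes to its cheapest open site; total = fixed + service.
{A, C, D}: Sutton→D 5·24=120, Galt→C 4·19=76, Elton→D 10·10=100, Ryde→A 4·18=72, Vance→D 6·8=48, Kent→D 2·15=30. Service 446; fixed 93; total 539.
{A, D}: service 484 + fixed 61 = 545
{C, D}: service 482 + fixed 71 = 553
{A, B, C, D}: service 446 + fixed 148 = 594
No other subset beats 539.

Minimum total cost: 539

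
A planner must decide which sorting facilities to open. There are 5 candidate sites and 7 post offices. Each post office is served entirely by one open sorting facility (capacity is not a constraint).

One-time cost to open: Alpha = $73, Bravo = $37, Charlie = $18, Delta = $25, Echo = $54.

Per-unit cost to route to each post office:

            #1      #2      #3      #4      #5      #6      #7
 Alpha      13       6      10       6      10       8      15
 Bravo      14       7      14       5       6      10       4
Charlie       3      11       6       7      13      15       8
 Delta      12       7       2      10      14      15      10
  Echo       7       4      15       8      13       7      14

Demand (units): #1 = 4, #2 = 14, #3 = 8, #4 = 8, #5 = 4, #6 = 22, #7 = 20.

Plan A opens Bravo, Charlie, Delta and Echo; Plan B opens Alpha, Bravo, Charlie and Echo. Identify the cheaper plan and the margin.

Plan A: {Bravo, Charlie, Delta, Echo}: #1→Charlie 3·4=12, #2→Echo 4·14=56, #3→Delta 2·8=16, #4→Bravo 5·8=40, #5→Bravo 6·4=24, #6→Echo 7·22=154, #7→Bravo 4·20=80. Service 382; fixed 134; total 516.
Plan B: {Alpha, Bravo, Charlie, Echo}: #1→Charlie 3·4=12, #2→Echo 4·14=56, #3→Charlie 6·8=48, #4→Bravo 5·8=40, #5→Bravo 6·4=24, #6→Echo 7·22=154, #7→Bravo 4·20=80. Service 414; fixed 182; total 596.
Difference: |516 − 596| = 80.

Plan A is cheaper by 80.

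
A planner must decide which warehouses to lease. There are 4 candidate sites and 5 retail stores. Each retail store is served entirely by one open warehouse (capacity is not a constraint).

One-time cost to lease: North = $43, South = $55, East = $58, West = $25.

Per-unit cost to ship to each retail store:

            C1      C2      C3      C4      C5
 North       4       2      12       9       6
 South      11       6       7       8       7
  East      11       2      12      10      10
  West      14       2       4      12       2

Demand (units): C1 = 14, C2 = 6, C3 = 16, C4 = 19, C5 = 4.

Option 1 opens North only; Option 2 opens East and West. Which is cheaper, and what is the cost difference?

Option 1 is cheaper by 13.

Option 1: {North}: C1→North 4·14=56, C2→North 2·6=12, C3→North 12·16=192, C4→North 9·19=171, C5→North 6·4=24. Service 455; fixed 43; total 498.
Option 2: {East, West}: C1→East 11·14=154, C2→East 2·6=12, C3→West 4·16=64, C4→East 10·19=190, C5→West 2·4=8. Service 428; fixed 83; total 511.
Difference: |498 − 511| = 13.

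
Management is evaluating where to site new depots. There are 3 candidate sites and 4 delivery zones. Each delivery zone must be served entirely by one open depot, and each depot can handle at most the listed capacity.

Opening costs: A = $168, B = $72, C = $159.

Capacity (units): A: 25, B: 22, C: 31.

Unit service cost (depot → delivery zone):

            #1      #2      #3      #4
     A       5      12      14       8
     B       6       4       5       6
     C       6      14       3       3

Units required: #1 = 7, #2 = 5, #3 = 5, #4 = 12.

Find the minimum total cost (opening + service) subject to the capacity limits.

Open {C}: #1→C 6·7=42, #2→C 14·5=70, #3→C 3·5=15, #4→C 3·12=36.
Loads: C carries 29/31. Service 163; fixed 159; total 322.
Next best feasible plan costs 344.

Minimum total cost: 322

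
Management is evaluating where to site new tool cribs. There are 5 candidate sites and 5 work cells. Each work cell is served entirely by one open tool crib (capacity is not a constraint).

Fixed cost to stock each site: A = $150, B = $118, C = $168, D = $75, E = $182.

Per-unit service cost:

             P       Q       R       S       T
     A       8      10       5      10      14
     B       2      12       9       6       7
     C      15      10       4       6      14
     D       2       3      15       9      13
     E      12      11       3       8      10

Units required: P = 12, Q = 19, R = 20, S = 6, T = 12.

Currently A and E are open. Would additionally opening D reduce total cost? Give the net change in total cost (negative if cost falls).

Yes — net change −130 (cost falls by 130).

Current service cost with {A, E}: 514.
Adding D: each work cell re-picks its cheapest; new service cost 309, saving 205.
Extra fixed cost: 75. Net change = 75 − 205 = -130.
(Totals: 846 → 716.)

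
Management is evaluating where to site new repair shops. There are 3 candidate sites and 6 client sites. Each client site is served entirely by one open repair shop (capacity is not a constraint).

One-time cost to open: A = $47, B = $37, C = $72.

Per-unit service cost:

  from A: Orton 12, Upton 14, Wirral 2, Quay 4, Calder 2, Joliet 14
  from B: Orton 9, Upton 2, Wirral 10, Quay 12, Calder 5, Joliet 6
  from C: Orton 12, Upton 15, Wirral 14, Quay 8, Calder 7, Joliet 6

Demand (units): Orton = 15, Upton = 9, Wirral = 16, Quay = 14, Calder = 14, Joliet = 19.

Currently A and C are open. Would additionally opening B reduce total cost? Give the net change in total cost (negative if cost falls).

Current service cost with {A, C}: 536.
Adding B: each client site re-picks its cheapest; new service cost 383, saving 153.
Extra fixed cost: 37. Net change = 37 − 153 = -116.
(Totals: 655 → 539.)

Yes — net change −116 (cost falls by 116).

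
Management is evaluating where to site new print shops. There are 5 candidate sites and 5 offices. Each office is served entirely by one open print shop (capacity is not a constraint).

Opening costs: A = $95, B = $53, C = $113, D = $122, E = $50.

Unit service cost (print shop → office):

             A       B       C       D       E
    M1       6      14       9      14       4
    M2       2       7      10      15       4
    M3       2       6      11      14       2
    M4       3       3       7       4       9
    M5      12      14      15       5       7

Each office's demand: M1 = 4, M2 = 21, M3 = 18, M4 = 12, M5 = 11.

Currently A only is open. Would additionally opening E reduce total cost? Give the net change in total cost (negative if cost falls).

Current service cost with {A}: 270.
Adding E: each office re-picks its cheapest; new service cost 207, saving 63.
Extra fixed cost: 50. Net change = 50 − 63 = -13.
(Totals: 365 → 352.)

Yes — net change −13 (cost falls by 13).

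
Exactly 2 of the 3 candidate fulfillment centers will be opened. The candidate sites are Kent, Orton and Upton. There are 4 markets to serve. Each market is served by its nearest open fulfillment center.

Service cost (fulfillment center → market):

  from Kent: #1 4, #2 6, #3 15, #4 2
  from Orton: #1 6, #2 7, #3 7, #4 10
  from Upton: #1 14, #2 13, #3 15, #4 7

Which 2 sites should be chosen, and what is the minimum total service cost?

Choose Kent and Orton; total service cost 19.

With exactly 2 open, each market uses its cheapest among the chosen.
{Kent, Orton}: #1→Kent 4, #2→Kent 6, #3→Orton 7, #4→Kent 2. Service cost 19.
{Kent, Upton}: service cost 27
{Orton, Upton}: service cost 27
Among all 3 size-2 choices, {Kent, Orton} is lowest.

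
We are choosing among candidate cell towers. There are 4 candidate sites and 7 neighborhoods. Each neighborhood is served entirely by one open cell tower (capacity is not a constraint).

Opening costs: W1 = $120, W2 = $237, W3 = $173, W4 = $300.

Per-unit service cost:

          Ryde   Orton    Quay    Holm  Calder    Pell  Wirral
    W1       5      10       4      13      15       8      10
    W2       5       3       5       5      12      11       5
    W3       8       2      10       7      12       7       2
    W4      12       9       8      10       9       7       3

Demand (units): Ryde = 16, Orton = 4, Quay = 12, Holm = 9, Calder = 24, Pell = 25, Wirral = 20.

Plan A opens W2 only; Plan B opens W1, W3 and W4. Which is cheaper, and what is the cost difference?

Plan A: {W2}: Ryde→W2 5·16=80, Orton→W2 3·4=12, Quay→W2 5·12=60, Holm→W2 5·9=45, Calder→W2 12·24=288, Pell→W2 11·25=275, Wirral→W2 5·20=100. Service 860; fixed 237; total 1097.
Plan B: {W1, W3, W4}: Ryde→W1 5·16=80, Orton→W3 2·4=8, Quay→W1 4·12=48, Holm→W3 7·9=63, Calder→W4 9·24=216, Pell→W3 7·25=175, Wirral→W3 2·20=40. Service 630; fixed 593; total 1223.
Difference: |1097 − 1223| = 126.

Plan A is cheaper by 126.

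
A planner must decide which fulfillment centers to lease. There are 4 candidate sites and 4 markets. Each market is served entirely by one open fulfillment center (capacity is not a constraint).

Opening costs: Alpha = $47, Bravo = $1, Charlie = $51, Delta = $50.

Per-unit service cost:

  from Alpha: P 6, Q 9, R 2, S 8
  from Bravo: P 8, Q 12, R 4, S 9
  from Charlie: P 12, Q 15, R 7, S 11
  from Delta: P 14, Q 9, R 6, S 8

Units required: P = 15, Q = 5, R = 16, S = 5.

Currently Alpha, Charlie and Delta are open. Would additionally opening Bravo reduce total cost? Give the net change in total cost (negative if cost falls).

Current service cost with {Alpha, Charlie, Delta}: 207.
Adding Bravo: each market re-picks its cheapest; new service cost 207, saving 0.
Extra fixed cost: 1. Net change = 1 − 0 = 1.
(Totals: 355 → 356.)

No — net change +1 (cost rises by 1).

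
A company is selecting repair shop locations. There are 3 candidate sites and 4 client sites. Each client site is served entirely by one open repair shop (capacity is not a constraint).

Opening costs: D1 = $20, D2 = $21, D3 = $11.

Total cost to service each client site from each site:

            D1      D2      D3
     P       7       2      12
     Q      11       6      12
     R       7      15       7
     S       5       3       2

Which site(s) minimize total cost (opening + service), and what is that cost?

For any fixed open set, each client site goes to its cheapest open site; total = fixed + service.
{D3}: P→D3 12, Q→D3 12, R→D3 7, S→D3 2. Service 33; fixed 11; total 44.
{D2}: service 26 + fixed 21 = 47
{D2, D3}: service 17 + fixed 32 = 49
{D1, D2, D3}: service 17 + fixed 52 = 69
(All 7 nonempty subsets were checked; D3 only is lowest.)

Open D3 only; minimum total cost 44.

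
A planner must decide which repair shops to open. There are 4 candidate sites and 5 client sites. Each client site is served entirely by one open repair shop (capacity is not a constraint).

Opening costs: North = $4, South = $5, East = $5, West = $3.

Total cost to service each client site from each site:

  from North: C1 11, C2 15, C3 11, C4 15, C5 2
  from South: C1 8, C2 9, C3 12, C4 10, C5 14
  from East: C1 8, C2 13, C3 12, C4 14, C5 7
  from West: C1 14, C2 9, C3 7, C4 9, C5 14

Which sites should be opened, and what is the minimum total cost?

Open North and West; minimum total cost 45.

For any fixed open set, each client site goes to its cheapest open site; total = fixed + service.
{North, West}: C1→North 11, C2→West 9, C3→West 7, C4→West 9, C5→North 2. Service 38; fixed 7; total 45.
{North, South, West}: service 35 + fixed 12 = 47
{North, East, West}: service 35 + fixed 12 = 47
{North, South, East, West}: service 35 + fixed 17 = 52
No other subset beats 45.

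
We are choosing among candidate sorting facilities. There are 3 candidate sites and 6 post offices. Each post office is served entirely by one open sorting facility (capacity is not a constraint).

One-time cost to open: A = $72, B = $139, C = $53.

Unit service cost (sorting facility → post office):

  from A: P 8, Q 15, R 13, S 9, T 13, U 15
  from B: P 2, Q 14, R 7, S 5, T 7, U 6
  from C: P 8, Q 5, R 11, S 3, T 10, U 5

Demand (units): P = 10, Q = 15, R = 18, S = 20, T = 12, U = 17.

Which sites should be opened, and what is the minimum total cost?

For any fixed open set, each post office goes to its cheapest open site; total = fixed + service.
{B, C}: P→B 2·10=20, Q→C 5·15=75, R→B 7·18=126, S→C 3·20=60, T→B 7·12=84, U→C 5·17=85. Service 450; fixed 192; total 642.
{C}: service 618 + fixed 53 = 671
{A, B, C}: P→B 2·10=20, Q→C 5·15=75, R→B 7·18=126, S→C 3·20=60, T→B 7·12=84, U→C 5·17=85. Service 450; fixed 264; total 714.
No other subset beats 642.

Open B and C; minimum total cost 642.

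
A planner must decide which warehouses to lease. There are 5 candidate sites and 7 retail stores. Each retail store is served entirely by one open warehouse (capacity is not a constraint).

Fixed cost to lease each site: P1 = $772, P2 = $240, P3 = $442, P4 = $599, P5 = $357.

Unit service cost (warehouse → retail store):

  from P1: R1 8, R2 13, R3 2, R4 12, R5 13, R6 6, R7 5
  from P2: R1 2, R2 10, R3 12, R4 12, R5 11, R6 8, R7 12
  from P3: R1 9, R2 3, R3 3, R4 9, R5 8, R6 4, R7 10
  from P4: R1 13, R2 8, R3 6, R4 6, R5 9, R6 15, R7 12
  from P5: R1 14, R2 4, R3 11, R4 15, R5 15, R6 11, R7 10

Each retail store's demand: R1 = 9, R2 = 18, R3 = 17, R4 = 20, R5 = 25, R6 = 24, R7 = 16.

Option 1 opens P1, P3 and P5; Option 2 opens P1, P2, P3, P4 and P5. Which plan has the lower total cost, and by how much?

Option 1: {P1, P3, P5}: R1→P1 8·9=72, R2→P3 3·18=54, R3→P1 2·17=34, R4→P3 9·20=180, R5→P3 8·25=200, R6→P3 4·24=96, R7→P1 5·16=80. Service 716; fixed 1571; total 2287.
Option 2: {P1, P2, P3, P4, P5}: R1→P2 2·9=18, R2→P3 3·18=54, R3→P1 2·17=34, R4→P4 6·20=120, R5→P3 8·25=200, R6→P3 4·24=96, R7→P1 5·16=80. Service 602; fixed 2410; total 3012.
Difference: |2287 − 3012| = 725.

Option 1 is cheaper by 725.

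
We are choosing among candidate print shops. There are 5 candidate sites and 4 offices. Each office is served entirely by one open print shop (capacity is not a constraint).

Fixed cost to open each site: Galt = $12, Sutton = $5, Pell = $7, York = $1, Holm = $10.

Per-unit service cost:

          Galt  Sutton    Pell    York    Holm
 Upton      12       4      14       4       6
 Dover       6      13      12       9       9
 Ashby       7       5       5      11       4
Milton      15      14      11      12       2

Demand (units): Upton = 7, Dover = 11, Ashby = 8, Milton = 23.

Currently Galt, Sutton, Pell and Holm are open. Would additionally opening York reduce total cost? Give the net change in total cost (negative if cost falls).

Current service cost with {Galt, Sutton, Pell, Holm}: 172.
Adding York: each office re-picks its cheapest; new service cost 172, saving 0.
Extra fixed cost: 1. Net change = 1 − 0 = 1.
(Totals: 206 → 207.)

No — net change +1 (cost rises by 1).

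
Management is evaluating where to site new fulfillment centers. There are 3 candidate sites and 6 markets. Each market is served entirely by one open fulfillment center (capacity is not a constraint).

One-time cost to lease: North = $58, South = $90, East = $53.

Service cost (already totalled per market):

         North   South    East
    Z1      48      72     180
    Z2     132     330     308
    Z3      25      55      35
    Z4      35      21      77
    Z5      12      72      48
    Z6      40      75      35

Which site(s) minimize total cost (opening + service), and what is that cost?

For any fixed open set, each market goes to its cheapest open site; total = fixed + service.
{North}: Z1→North 48, Z2→North 132, Z3→North 25, Z4→North 35, Z5→North 12, Z6→North 40. Service 292; fixed 58; total 350.
{North, East}: service 287 + fixed 111 = 398
{North, South}: Z1→North 48, Z2→North 132, Z3→North 25, Z4→South 21, Z5→North 12, Z6→North 40. Service 278; fixed 148; total 426.
{North, South, East}: service 273 + fixed 201 = 474
No other subset beats 350.

Open North only; minimum total cost 350.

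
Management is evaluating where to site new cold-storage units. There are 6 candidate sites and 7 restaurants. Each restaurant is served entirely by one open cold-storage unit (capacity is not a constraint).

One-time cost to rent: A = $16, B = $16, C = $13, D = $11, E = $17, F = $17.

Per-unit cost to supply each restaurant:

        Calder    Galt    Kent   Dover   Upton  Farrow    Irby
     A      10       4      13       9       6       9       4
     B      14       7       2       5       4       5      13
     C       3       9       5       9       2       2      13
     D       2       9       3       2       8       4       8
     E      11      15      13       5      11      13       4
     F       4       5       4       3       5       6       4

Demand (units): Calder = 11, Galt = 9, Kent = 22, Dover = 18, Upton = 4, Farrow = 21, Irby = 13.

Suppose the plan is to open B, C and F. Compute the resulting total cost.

Total cost: 324

Each restaurant is assigned to its cheapest site among the open ones.
{B, C, F}: Calder→C 3·11=33, Galt→F 5·9=45, Kent→B 2·22=44, Dover→F 3·18=54, Upton→C 2·4=8, Farrow→C 2·21=42, Irby→F 4·13=52. Service 278; fixed 46; total 324.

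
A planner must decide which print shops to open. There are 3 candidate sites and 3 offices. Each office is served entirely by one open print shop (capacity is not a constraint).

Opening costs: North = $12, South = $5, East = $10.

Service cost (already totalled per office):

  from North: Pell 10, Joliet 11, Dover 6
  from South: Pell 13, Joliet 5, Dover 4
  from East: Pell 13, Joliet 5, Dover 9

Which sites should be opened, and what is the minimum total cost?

Open South only; minimum total cost 27.

For any fixed open set, each office goes to its cheapest open site; total = fixed + service.
{South}: Pell→South 13, Joliet→South 5, Dover→South 4. Service 22; fixed 5; total 27.
{North, South}: Pell→North 10, Joliet→South 5, Dover→South 4. Service 19; fixed 17; total 36.
{South, East}: service 22 + fixed 15 = 37
{North, South, East}: Pell→North 10, Joliet→South 5, Dover→South 4. Service 19; fixed 27; total 46.
No other subset beats 27.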